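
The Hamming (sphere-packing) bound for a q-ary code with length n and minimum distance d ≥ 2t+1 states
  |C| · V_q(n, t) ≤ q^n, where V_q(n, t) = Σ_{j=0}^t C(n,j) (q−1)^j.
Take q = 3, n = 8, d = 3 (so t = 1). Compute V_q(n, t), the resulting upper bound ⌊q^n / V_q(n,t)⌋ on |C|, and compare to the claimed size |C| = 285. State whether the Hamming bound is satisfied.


V_q(n, t) = 17, q^n = 6561, Hamming bound = 385, |C| = 285 ≤ bound (satisfied).

Step 1: Compute V_q(n, t) = Σ_{j=0}^1 C(n, j) (q−1)^j.
  j = 0: C(8,0)·(2)^0 = 1·1 = 1.
  j = 1: C(8,1)·(2)^1 = 8·2 = 16.
  V_q(n, t) = 1 + 16 = 17.
Step 2: q^n = 3^8 = 6561.
Step 3: Hamming bound ⌊q^n / V_q(n,t)⌋ = ⌊6561/17⌋ = 385.
Step 4: Compare |C| = 285 to 385: satisfied.
The claimed |C| lies below the Hamming bound.


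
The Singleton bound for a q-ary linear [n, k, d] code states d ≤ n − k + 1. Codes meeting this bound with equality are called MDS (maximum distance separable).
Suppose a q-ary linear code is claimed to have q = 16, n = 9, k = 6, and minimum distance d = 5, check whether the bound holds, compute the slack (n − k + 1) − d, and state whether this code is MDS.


Singleton RHS = n − k + 1 = 4, slack = -1, bound violated (no such code; not MDS).

Singleton bound: d ≤ n − k + 1.
Here n = 9, k = 6, so n − k + 1 = 4.
Given d = 5, check d ≤ 4: NO.
Slack = (n − k + 1) − d = -1.
The slack is negative: d = 5 exceeds n − k + 1 = 4 by 1, so the Singleton bound is violated and no linear [9, 6, 5]_16 code can exist. In particular it is not MDS (MDS requires d = n − k + 1 exactly).
Description: the claimed parameters are [9, 6, 5]_16; such a code would be impossible (violates the Singleton bound).


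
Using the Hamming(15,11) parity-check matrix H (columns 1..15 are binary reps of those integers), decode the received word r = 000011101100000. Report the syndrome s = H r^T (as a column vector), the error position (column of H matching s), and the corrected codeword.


s = (0, 1, 1, 1)^T, error position = 7, corrected codeword c = 000011001100000

Compute s = H r^T mod 2 one row at a time:
  s_1 = 0 + 1 + 1 + 0 + 0 + 0 + 0 + 0 = 2 ≡ 0 (mod 2).
  s_2 = 0 + 1 + 1 + 1 + 0 + 0 + 0 + 0 = 3 ≡ 1 (mod 2).
  s_3 = 0 + 0 + 1 + 1 + 1 + 0 + 0 + 0 = 3 ≡ 1 (mod 2).
  s_4 = 0 + 0 + 1 + 1 + 1 + 0 + 0 + 0 = 3 ≡ 1 (mod 2).
s = (0, 1, 1, 1)^T — this equals column 7 of H (binary 0111), so error is at position 7.
Correct: flip bit 7 of r = 000011101100000 to get c = 000011001100000.


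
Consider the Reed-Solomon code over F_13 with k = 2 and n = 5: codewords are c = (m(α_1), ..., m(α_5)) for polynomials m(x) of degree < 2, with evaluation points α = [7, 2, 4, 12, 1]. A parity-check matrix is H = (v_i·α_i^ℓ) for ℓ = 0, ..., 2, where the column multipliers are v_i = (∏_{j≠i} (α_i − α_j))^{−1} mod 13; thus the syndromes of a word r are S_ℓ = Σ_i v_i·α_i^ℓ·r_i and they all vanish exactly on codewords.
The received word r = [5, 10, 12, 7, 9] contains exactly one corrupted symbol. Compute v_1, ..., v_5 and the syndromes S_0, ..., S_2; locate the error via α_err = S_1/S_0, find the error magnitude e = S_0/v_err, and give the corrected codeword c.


S = (11, 12, 6), error at position 1, error magnitude e = 3, c = [2, 10, 12, 7, 9].

Step 1: column multipliers v_i = (∏_{j≠i}(α_i − α_j))^{−1} mod 13.
  i = 1 (α = 7): (7−2)(7−4)(7−12)(7−1) = 5·3·(−5)·6 = −450 ≡ 5, so v_1 = 5^{−1} = 8 (mod 13).
  i = 2 (α = 2): (2−7)(2−4)(2−12)(2−1) = (−5)·(−2)·(−10)·1 = −100 ≡ 4, so v_2 = 4^{−1} = 10 (mod 13).
  i = 3 (α = 4): (4−7)(4−2)(4−12)(4−1) = (−3)·2·(−8)·3 = 144 ≡ 1, so v_3 = 1^{−1} = 1 (mod 13).
  i = 4 (α = 12): (12−7)(12−2)(12−4)(12−1) = 5·10·8·11 = 4400 ≡ 6, so v_4 = 6^{−1} = 11 (mod 13).
  i = 5 (α = 1): (1−7)(1−2)(1−4)(1−12) = (−6)·(−1)·(−3)·(−11) = 198 ≡ 3, so v_5 = 3^{−1} = 9 (mod 13).
  v = [8, 10, 1, 11, 9].
Step 2: syndromes of r = [5, 10, 12, 7, 9] (all sums mod 13).
  S_0 = Σ v_i r_i = 8·5 + 10·10 + 1·12 + 11·7 + 9·9 = 310 ≡ 11.
  S_1 = Σ v_i α_i r_i = 8·7·5 + 10·2·10 + 1·4·12 + 11·12·7 + 9·1·9 = 1533 ≡ 12.
  α_i^2 mod 13 = [10, 4, 3, 1, 1].
  S_2 = Σ v_i α_i^2 r_i = 8·10·5 + 10·4·10 + 1·3·12 + 11·1·7 + 9·1·9 = 994 ≡ 6.
  S = (11, 12, 6) ≠ 0, so r is not a codeword (an error is present).
Step 3: locate the error. For a single error e at position i, S_ℓ = v_i·e·α_i^ℓ, so α_err = S_1/S_0.
  S_0^{−1} = 11^{−1} = 6 (mod 13), so α_err = 12·6 = 72 ≡ 7 = α_1. Error position i = 1.
  Consistency check: S_2/S_1 = 6·12 = 72 ≡ 7 = α_err ✓ (single-error assumption holds).
Step 4: error magnitude e = S_0/v_1 = S_0·∏_{j≠1}(α_1 − α_j) = 11·5 = 55 ≡ 3 (mod 13).
Step 5: correct position 1: c_1 = r_1 − e = 5 − 3 ≡ 2 (mod 13). Hence c = [2, 10, 12, 7, 9].
  Check: interpolating c through the α_i gives m(x) = 8 + 1·x (degree < 2) with m(α_i) = c_i for every i, so c is indeed a codeword.


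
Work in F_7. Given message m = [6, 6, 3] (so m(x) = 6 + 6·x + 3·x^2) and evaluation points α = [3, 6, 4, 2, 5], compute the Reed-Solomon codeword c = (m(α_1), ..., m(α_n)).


c = [2, 3, 1, 2, 6]

Message polynomial: m(x) = 6 + 6·x + 3·x^2 (mod 7).
For each evaluation point α_i, compute m(α_i) mod 7:
  α_1 = 3: Horner steps 3 → 1 → 2, so m(3) = 2.
  α_2 = 6: Horner steps 3 → 3 → 3, so m(6) = 3.
  α_3 = 4: Horner steps 3 → 4 → 1, so m(4) = 1.
  α_4 = 2: Horner steps 3 → 5 → 2, so m(2) = 2.
  α_5 = 5: Horner steps 3 → 0 → 6, so m(5) = 6.
Codeword c = [2, 3, 1, 2, 6] ∈ F_7^5.


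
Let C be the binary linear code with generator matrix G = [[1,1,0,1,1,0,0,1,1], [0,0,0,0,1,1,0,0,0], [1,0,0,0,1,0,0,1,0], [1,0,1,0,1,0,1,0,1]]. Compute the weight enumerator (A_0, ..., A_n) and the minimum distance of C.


Weight distribution: A_0 = 1, A_2 = 1, A_3 = 3, A_4 = 1, A_5 = 4, A_6 = 5, A_7 = 1. Minimum distance d = 2.

Enumerate all 2^4 = 16 messages m ∈ F_2^4.
For each, compute codeword c = mG in F_2^9, then tally its weight.
  m = 0000 → c = 000000000, weight = 0.
  m = 1000 → c = 110110011, weight = 6.
  m = 0100 → c = 000011000, weight = 2.
  m = 1100 → c = 110101011, weight = 6.
  m = 0010 → c = 100010010, weight = 3.
  m = 1010 → c = 010100001, weight = 3.
  m = 0110 → c = 100001010, weight = 3.
  m = 1110 → c = 010111001, weight = 5.
  m = 0001 → c = 101010101, weight = 5.
  m = 1001 → c = 011100110, weight = 5.
  m = 0101 → c = 101001101, weight = 5.
  m = 1101 → c = 011111110, weight = 7.
  m = 0011 → c = 001000111, weight = 4.
  m = 1011 → c = 111110100, weight = 6.
  m = 0111 → c = 001011111, weight = 6.
  m = 1111 → c = 111101100, weight = 6.
Tally weights:
  weight 0: 1 codewords.
  weight 2: 1 codewords.
  weight 3: 3 codewords.
  weight 4: 1 codewords.
  weight 5: 4 codewords.
  weight 6: 5 codewords.
  weight 7: 1 codewords.
Minimum distance d = smallest w > 0 with A_w > 0 = 2.
Sanity: Σ A_w = 16 = 2^4 = 16 ✓.


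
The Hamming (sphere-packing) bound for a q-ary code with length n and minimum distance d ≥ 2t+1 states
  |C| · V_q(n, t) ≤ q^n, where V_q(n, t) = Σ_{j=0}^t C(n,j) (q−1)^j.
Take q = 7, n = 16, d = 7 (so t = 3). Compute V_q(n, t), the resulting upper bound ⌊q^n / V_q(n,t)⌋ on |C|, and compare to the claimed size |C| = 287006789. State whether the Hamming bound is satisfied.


V_q(n, t) = 125377, q^n = 33232930569601, Hamming bound = 265064011, |C| = 287006789 > bound (violated).

Step 1: Compute V_q(n, t) = Σ_{j=0}^3 C(n, j) (q−1)^j.
  j = 0: C(16,0)·(6)^0 = 1·1 = 1.
  j = 1: C(16,1)·(6)^1 = 16·6 = 96.
  j = 2: C(16,2)·(6)^2 = 120·36 = 4320.
  j = 3: C(16,3)·(6)^3 = 560·216 = 120960.
  V_q(n, t) = 1 + 96 + 4320 + 120960 = 125377.
Step 2: q^n = 7^16 = 33232930569601.
Step 3: Hamming bound ⌊q^n / V_q(n,t)⌋ = ⌊33232930569601/125377⌋ = 265064011.
Step 4: Compare |C| = 287006789 to 265064011: violated.
The claimed |C| lies above the Hamming bound, so no 7-ary code of length 16 with d ≥ 7 can have 287006789 codewords.


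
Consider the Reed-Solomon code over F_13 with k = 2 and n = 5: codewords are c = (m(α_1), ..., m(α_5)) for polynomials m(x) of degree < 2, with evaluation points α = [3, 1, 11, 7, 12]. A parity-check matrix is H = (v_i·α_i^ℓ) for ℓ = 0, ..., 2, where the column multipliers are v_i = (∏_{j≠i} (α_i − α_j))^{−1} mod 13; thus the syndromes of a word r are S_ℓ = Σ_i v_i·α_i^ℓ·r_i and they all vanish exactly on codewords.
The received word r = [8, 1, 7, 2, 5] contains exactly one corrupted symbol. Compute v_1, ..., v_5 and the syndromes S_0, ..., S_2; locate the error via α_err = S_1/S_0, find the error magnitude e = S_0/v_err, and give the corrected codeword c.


S = (7, 8, 11), error at position 1, error magnitude e = 11, c = [10, 1, 7, 2, 5].

Step 1: column multipliers v_i = (∏_{j≠i}(α_i − α_j))^{−1} mod 13.
  i = 1 (α = 3): (3−1)(3−11)(3−7)(3−12) = 2·(−8)·(−4)·(−9) = −576 ≡ 9, so v_1 = 9^{−1} = 3 (mod 13).
  i = 2 (α = 1): (1−3)(1−11)(1−7)(1−12) = (−2)·(−10)·(−6)·(−11) = 1320 ≡ 7, so v_2 = 7^{−1} = 2 (mod 13).
  i = 3 (α = 11): (11−3)(11−1)(11−7)(11−12) = 8·10·4·(−1) = −320 ≡ 5, so v_3 = 5^{−1} = 8 (mod 13).
  i = 4 (α = 7): (7−3)(7−1)(7−11)(7−12) = 4·6·(−4)·(−5) = 480 ≡ 12, so v_4 = 12^{−1} = 12 (mod 13).
  i = 5 (α = 12): (12−3)(12−1)(12−11)(12−7) = 9·11·1·5 = 495 ≡ 1, so v_5 = 1^{−1} = 1 (mod 13).
  v = [3, 2, 8, 12, 1].
Step 2: syndromes of r = [8, 1, 7, 2, 5] (all sums mod 13).
  S_0 = Σ v_i r_i = 3·8 + 2·1 + 8·7 + 12·2 + 1·5 = 111 ≡ 7.
  S_1 = Σ v_i α_i r_i = 3·3·8 + 2·1·1 + 8·11·7 + 12·7·2 + 1·12·5 = 918 ≡ 8.
  α_i^2 mod 13 = [9, 1, 4, 10, 1].
  S_2 = Σ v_i α_i^2 r_i = 3·9·8 + 2·1·1 + 8·4·7 + 12·10·2 + 1·1·5 = 687 ≡ 11.
  S = (7, 8, 11) ≠ 0, so r is not a codeword (an error is present).
Step 3: locate the error. For a single error e at position i, S_ℓ = v_i·e·α_i^ℓ, so α_err = S_1/S_0.
  S_0^{−1} = 7^{−1} = 2 (mod 13), so α_err = 8·2 = 16 ≡ 3 = α_1. Error position i = 1.
  Consistency check: S_2/S_1 = 11·5 = 55 ≡ 3 = α_err ✓ (single-error assumption holds).
Step 4: error magnitude e = S_0/v_1 = S_0·∏_{j≠1}(α_1 − α_j) = 7·9 = 63 ≡ 11 (mod 13).
Step 5: correct position 1: c_1 = r_1 − e = 8 − 11 ≡ 10 (mod 13). Hence c = [10, 1, 7, 2, 5].
  Check: interpolating c through the α_i gives m(x) = 3 + 11·x (degree < 2) with m(α_i) = c_i for every i, so c is indeed a codeword.


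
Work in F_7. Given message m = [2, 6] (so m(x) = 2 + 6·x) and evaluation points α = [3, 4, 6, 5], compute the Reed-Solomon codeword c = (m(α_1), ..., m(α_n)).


c = [6, 5, 3, 4]

Message polynomial: m(x) = 2 + 6·x (mod 7).
For each evaluation point α_i, compute m(α_i) mod 7:
  α_1 = 3: Horner steps 6 → 6, so m(3) = 6.
  α_2 = 4: Horner steps 6 → 5, so m(4) = 5.
  α_3 = 6: Horner steps 6 → 3, so m(6) = 3.
  α_4 = 5: Horner steps 6 → 4, so m(5) = 4.
Codeword c = [6, 5, 3, 4] ∈ F_7^4.


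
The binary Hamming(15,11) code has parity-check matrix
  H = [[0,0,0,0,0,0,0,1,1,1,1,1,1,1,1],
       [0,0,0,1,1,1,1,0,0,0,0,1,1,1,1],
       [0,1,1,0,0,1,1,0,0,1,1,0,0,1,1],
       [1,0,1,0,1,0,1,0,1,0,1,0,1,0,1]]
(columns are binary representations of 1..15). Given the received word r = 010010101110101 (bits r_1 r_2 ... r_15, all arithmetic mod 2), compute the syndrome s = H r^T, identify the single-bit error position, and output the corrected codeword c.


s = (1, 0, 1, 0)^T, error position = 10, corrected codeword c = 010010101010101

Compute s = H r^T mod 2 one row at a time:
  s_1 = 0 + 1 + 1 + 1 + 0 + 1 + 0 + 1 = 5 ≡ 1 (mod 2).
  s_2 = 0 + 1 + 0 + 1 + 0 + 1 + 0 + 1 = 4 ≡ 0 (mod 2).
  s_3 = 1 + 0 + 0 + 1 + 1 + 1 + 0 + 1 = 5 ≡ 1 (mod 2).
  s_4 = 0 + 0 + 1 + 1 + 1 + 1 + 1 + 1 = 6 ≡ 0 (mod 2).
s = (1, 0, 1, 0)^T — this equals column 10 of H (binary 1010), so error is at position 10.
Correct: flip bit 10 of r = 010010101110101 to get c = 010010101010101.


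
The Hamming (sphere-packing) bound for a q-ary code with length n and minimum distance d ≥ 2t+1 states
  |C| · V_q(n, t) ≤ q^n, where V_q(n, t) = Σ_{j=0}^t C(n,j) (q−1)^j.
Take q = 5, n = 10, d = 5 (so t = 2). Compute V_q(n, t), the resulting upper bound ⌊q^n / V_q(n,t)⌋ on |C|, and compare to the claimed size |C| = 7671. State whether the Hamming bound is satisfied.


V_q(n, t) = 761, q^n = 9765625, Hamming bound = 12832, |C| = 7671 ≤ bound (satisfied).

Step 1: Compute V_q(n, t) = Σ_{j=0}^2 C(n, j) (q−1)^j.
  j = 0: C(10,0)·(4)^0 = 1·1 = 1.
  j = 1: C(10,1)·(4)^1 = 10·4 = 40.
  j = 2: C(10,2)·(4)^2 = 45·16 = 720.
  V_q(n, t) = 1 + 40 + 720 = 761.
Step 2: q^n = 5^10 = 9765625.
Step 3: Hamming bound ⌊q^n / V_q(n,t)⌋ = ⌊9765625/761⌋ = 12832.
Step 4: Compare |C| = 7671 to 12832: satisfied.
The claimed |C| lies below the Hamming bound.


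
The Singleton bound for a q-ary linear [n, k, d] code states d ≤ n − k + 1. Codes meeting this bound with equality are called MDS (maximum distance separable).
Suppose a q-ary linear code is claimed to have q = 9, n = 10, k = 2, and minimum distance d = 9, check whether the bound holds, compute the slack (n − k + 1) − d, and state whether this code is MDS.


Singleton RHS = n − k + 1 = 9, slack = 0, bound satisfied, MDS.

Singleton bound: d ≤ n − k + 1.
Here n = 10, k = 2, so n − k + 1 = 9.
Given d = 9, check d ≤ 9: YES.
Slack = (n − k + 1) − d = 0.
The code is MDS (slack = 0).
Description: the claimed parameters are [10, 2, 9]_9; such a code would be MDS (meets Singleton bound).


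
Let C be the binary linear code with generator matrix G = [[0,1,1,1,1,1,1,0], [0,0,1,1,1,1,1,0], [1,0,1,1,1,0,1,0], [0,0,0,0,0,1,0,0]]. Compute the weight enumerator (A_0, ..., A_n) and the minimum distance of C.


Weight distribution: A_0 = 1, A_1 = 3, A_2 = 3, A_3 = 1, A_4 = 1, A_5 = 3, A_6 = 3, A_7 = 1. Minimum distance d = 1.

Enumerate all 2^4 = 16 messages m ∈ F_2^4.
For each, compute codeword c = mG in F_2^8, then tally its weight.
  m = 0000 → c = 00000000, weight = 0.
  m = 1000 → c = 01111110, weight = 6.
  m = 0100 → c = 00111110, weight = 5.
  m = 1100 → c = 01000000, weight = 1.
  m = 0010 → c = 10111010, weight = 5.
  m = 1010 → c = 11000100, weight = 3.
  m = 0110 → c = 10000100, weight = 2.
  m = 1110 → c = 11111010, weight = 6.
  m = 0001 → c = 00000100, weight = 1.
  m = 1001 → c = 01111010, weight = 5.
  m = 0101 → c = 00111010, weight = 4.
  m = 1101 → c = 01000100, weight = 2.
  m = 0011 → c = 10111110, weight = 6.
  m = 1011 → c = 11000000, weight = 2.
  m = 0111 → c = 10000000, weight = 1.
  m = 1111 → c = 11111110, weight = 7.
Tally weights:
  weight 0: 1 codewords.
  weight 1: 3 codewords.
  weight 2: 3 codewords.
  weight 3: 1 codewords.
  weight 4: 1 codewords.
  weight 5: 3 codewords.
  weight 6: 3 codewords.
  weight 7: 1 codewords.
Minimum distance d = smallest w > 0 with A_w > 0 = 1.
Sanity: Σ A_w = 16 = 2^4 = 16 ✓.


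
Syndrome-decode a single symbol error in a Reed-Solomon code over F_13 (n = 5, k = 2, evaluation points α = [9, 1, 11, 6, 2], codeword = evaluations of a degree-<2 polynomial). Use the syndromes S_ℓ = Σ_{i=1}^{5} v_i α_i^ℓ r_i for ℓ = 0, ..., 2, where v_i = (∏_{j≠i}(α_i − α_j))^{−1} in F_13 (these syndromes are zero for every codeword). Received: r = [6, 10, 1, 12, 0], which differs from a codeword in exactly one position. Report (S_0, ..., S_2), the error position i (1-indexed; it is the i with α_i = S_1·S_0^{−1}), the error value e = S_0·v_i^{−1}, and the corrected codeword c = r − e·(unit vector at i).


S = (12, 4, 10), error at position 1, error magnitude e = 11, c = [8, 10, 1, 12, 0].

Step 1: column multipliers v_i = (∏_{j≠i}(α_i − α_j))^{−1} mod 13.
  i = 1 (α = 9): (9−1)(9−11)(9−6)(9−2) = 8·(−2)·3·7 = −336 ≡ 2, so v_1 = 2^{−1} = 7 (mod 13).
  i = 2 (α = 1): (1−9)(1−11)(1−6)(1−2) = (−8)·(−10)·(−5)·(−1) = 400 ≡ 10, so v_2 = 10^{−1} = 4 (mod 13).
  i = 3 (α = 11): (11−9)(11−1)(11−6)(11−2) = 2·10·5·9 = 900 ≡ 3, so v_3 = 3^{−1} = 9 (mod 13).
  i = 4 (α = 6): (6−9)(6−1)(6−11)(6−2) = (−3)·5·(−5)·4 = 300 ≡ 1, so v_4 = 1^{−1} = 1 (mod 13).
  i = 5 (α = 2): (2−9)(2−1)(2−11)(2−6) = (−7)·1·(−9)·(−4) = −252 ≡ 8, so v_5 = 8^{−1} = 5 (mod 13).
  v = [7, 4, 9, 1, 5].
Step 2: syndromes of r = [6, 10, 1, 12, 0] (all sums mod 13).
  S_0 = Σ v_i r_i = 7·6 + 4·10 + 9·1 + 1·12 + 5·0 = 103 ≡ 12.
  S_1 = Σ v_i α_i r_i = 7·9·6 + 4·1·10 + 9·11·1 + 1·6·12 + 5·2·0 = 589 ≡ 4.
  α_i^2 mod 13 = [3, 1, 4, 10, 4].
  S_2 = Σ v_i α_i^2 r_i = 7·3·6 + 4·1·10 + 9·4·1 + 1·10·12 + 5·4·0 = 322 ≡ 10.
  S = (12, 4, 10) ≠ 0, so r is not a codeword (an error is present).
Step 3: locate the error. For a single error e at position i, S_ℓ = v_i·e·α_i^ℓ, so α_err = S_1/S_0.
  S_0^{−1} = 12^{−1} = 12 (mod 13), so α_err = 4·12 = 48 ≡ 9 = α_1. Error position i = 1.
  Consistency check: S_2/S_1 = 10·10 = 100 ≡ 9 = α_err ✓ (single-error assumption holds).
Step 4: error magnitude e = S_0/v_1 = S_0·∏_{j≠1}(α_1 − α_j) = 12·2 = 24 ≡ 11 (mod 13).
Step 5: correct position 1: c_1 = r_1 − e = 6 − 11 ≡ 8 (mod 13). Hence c = [8, 10, 1, 12, 0].
  Check: interpolating c through the α_i gives m(x) = 7 + 3·x (degree < 2) with m(α_i) = c_i for every i, so c is indeed a codeword.


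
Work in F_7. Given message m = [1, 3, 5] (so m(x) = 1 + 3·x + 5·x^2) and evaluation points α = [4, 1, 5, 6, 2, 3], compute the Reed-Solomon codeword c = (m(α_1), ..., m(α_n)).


c = [2, 2, 1, 3, 6, 6]

Message polynomial: m(x) = 1 + 3·x + 5·x^2 (mod 7).
For each evaluation point α_i, compute m(α_i) mod 7:
  α_1 = 4: Horner steps 5 → 2 → 2, so m(4) = 2.
  α_2 = 1: Horner steps 5 → 1 → 2, so m(1) = 2.
  α_3 = 5: Horner steps 5 → 0 → 1, so m(5) = 1.
  α_4 = 6: Horner steps 5 → 5 → 3, so m(6) = 3.
  α_5 = 2: Horner steps 5 → 6 → 6, so m(2) = 6.
  α_6 = 3: Horner steps 5 → 4 → 6, so m(3) = 6.
Codeword c = [2, 2, 1, 3, 6, 6] ∈ F_7^6.


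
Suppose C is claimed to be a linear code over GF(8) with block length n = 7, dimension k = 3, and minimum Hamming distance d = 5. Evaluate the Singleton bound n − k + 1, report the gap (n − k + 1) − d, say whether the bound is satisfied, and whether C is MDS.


Singleton RHS = n − k + 1 = 5, slack = 0, bound satisfied, MDS.

Singleton bound: d ≤ n − k + 1.
Here n = 7, k = 3, so n − k + 1 = 5.
Given d = 5, check d ≤ 5: YES.
Slack = (n − k + 1) − d = 0.
The code is MDS (slack = 0).
Description: the claimed parameters are [7, 3, 5]_8; such a code would be MDS (meets Singleton bound).


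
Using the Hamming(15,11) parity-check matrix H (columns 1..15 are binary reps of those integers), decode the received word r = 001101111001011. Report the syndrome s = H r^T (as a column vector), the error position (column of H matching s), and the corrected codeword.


s = (1, 0, 1, 0)^T, error position = 10, corrected codeword c = 001101111101011

Compute s = H r^T mod 2 one row at a time:
  s_1 = 1 + 1 + 0 + 0 + 1 + 0 + 1 + 1 = 5 ≡ 1 (mod 2).
  s_2 = 1 + 0 + 1 + 1 + 1 + 0 + 1 + 1 = 6 ≡ 0 (mod 2).
  s_3 = 0 + 1 + 1 + 1 + 0 + 0 + 1 + 1 = 5 ≡ 1 (mod 2).
  s_4 = 0 + 1 + 0 + 1 + 1 + 0 + 0 + 1 = 4 ≡ 0 (mod 2).
s = (1, 0, 1, 0)^T — this equals column 10 of H (binary 1010), so error is at position 10.
Correct: flip bit 10 of r = 001101111001011 to get c = 001101111101011.


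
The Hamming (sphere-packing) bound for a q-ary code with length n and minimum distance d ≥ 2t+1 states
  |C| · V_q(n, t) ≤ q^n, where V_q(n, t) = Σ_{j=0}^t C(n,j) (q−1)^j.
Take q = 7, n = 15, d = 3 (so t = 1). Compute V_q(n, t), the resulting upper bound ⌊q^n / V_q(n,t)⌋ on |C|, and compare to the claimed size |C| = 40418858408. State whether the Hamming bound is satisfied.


V_q(n, t) = 91, q^n = 4747561509943, Hamming bound = 52171005603, |C| = 40418858408 ≤ bound (satisfied).

Step 1: Compute V_q(n, t) = Σ_{j=0}^1 C(n, j) (q−1)^j.
  j = 0: C(15,0)·(6)^0 = 1·1 = 1.
  j = 1: C(15,1)·(6)^1 = 15·6 = 90.
  V_q(n, t) = 1 + 90 = 91.
Step 2: q^n = 7^15 = 4747561509943.
Step 3: Hamming bound ⌊q^n / V_q(n,t)⌋ = ⌊4747561509943/91⌋ = 52171005603.
Step 4: Compare |C| = 40418858408 to 52171005603: satisfied.
The claimed |C| lies below the Hamming bound.


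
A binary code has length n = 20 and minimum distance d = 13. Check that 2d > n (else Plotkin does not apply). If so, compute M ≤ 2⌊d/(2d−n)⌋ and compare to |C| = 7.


Plotkin bound M ≤ 4; given |C| = 7 > bound (violated).

Check applicability: 2d = 26, n = 20.
2d − n = 6 > 0, so Plotkin applies.
Compute d/(2d−n) = 13/6 ≈ 2.1667.
⌊d/(2d−n)⌋ = 2.
Plotkin bound: M ≤ 2·2 = 4.
Given |C| = 7, check: VIOLATED.
This |C| is above the Plotkin bound, so no binary code with n = 20, d = 13 and 7 codewords exists.


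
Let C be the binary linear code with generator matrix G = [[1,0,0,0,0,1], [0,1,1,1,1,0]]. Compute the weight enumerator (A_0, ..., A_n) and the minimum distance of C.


Weight distribution: A_0 = 1, A_2 = 1, A_4 = 1, A_6 = 1. Minimum distance d = 2.

Enumerate all 2^2 = 4 messages m ∈ F_2^2.
For each, compute codeword c = mG in F_2^6, then tally its weight.
  m = 00 → c = 000000, weight = 0.
  m = 10 → c = 100001, weight = 2.
  m = 01 → c = 011110, weight = 4.
  m = 11 → c = 111111, weight = 6.
Tally weights:
  weight 0: 1 codewords.
  weight 2: 1 codewords.
  weight 4: 1 codewords.
  weight 6: 1 codewords.
Minimum distance d = smallest w > 0 with A_w > 0 = 2.
Sanity: Σ A_w = 4 = 2^2 = 4 ✓.


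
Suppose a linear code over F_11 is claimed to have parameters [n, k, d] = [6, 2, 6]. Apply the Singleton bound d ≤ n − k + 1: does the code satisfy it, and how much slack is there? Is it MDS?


Singleton RHS = n − k + 1 = 5, slack = -1, bound violated (no such code; not MDS).

Singleton bound: d ≤ n − k + 1.
Here n = 6, k = 2, so n − k + 1 = 5.
Given d = 6, check d ≤ 5: NO.
Slack = (n − k + 1) − d = -1.
The slack is negative: d = 6 exceeds n − k + 1 = 5 by 1, so the Singleton bound is violated and no linear [6, 2, 6]_11 code can exist. In particular it is not MDS (MDS requires d = n − k + 1 exactly).
Description: the claimed parameters are [6, 2, 6]_11; such a code would be impossible (violates the Singleton bound).


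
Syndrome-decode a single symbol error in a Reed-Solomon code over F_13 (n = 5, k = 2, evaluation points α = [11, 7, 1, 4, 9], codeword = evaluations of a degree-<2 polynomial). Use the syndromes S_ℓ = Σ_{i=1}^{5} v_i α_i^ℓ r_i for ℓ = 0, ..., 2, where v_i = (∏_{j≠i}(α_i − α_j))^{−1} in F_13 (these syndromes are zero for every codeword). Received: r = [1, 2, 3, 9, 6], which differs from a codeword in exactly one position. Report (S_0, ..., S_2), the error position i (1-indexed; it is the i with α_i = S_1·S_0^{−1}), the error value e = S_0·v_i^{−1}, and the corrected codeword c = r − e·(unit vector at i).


S = (4, 5, 3), error at position 1, error magnitude e = 4, c = [10, 2, 3, 9, 6].

Step 1: column multipliers v_i = (∏_{j≠i}(α_i − α_j))^{−1} mod 13.
  i = 1 (α = 11): (11−7)(11−1)(11−4)(11−9) = 4·10·7·2 = 560 ≡ 1, so v_1 = 1^{−1} = 1 (mod 13).
  i = 2 (α = 7): (7−11)(7−1)(7−4)(7−9) = (−4)·6·3·(−2) = 144 ≡ 1, so v_2 = 1^{−1} = 1 (mod 13).
  i = 3 (α = 1): (1−11)(1−7)(1−4)(1−9) = (−10)·(−6)·(−3)·(−8) = 1440 ≡ 10, so v_3 = 10^{−1} = 4 (mod 13).
  i = 4 (α = 4): (4−11)(4−7)(4−1)(4−9) = (−7)·(−3)·3·(−5) = −315 ≡ 10, so v_4 = 10^{−1} = 4 (mod 13).
  i = 5 (α = 9): (9−11)(9−7)(9−1)(9−4) = (−2)·2·8·5 = −160 ≡ 9, so v_5 = 9^{−1} = 3 (mod 13).
  v = [1, 1, 4, 4, 3].
Step 2: syndromes of r = [1, 2, 3, 9, 6] (all sums mod 13).
  S_0 = Σ v_i r_i = 1·1 + 1·2 + 4·3 + 4·9 + 3·6 = 69 ≡ 4.
  S_1 = Σ v_i α_i r_i = 1·11·1 + 1·7·2 + 4·1·3 + 4·4·9 + 3·9·6 = 343 ≡ 5.
  α_i^2 mod 13 = [4, 10, 1, 3, 3].
  S_2 = Σ v_i α_i^2 r_i = 1·4·1 + 1·10·2 + 4·1·3 + 4·3·9 + 3·3·6 = 198 ≡ 3.
  S = (4, 5, 3) ≠ 0, so r is not a codeword (an error is present).
Step 3: locate the error. For a single error e at position i, S_ℓ = v_i·e·α_i^ℓ, so α_err = S_1/S_0.
  S_0^{−1} = 4^{−1} = 10 (mod 13), so α_err = 5·10 = 50 ≡ 11 = α_1. Error position i = 1.
  Consistency check: S_2/S_1 = 3·8 = 24 ≡ 11 = α_err ✓ (single-error assumption holds).
Step 4: error magnitude e = S_0/v_1 = S_0·∏_{j≠1}(α_1 − α_j) = 4·1 = 4 ≡ 4 (mod 13).
Step 5: correct position 1: c_1 = r_1 − e = 1 − 4 ≡ 10 (mod 13). Hence c = [10, 2, 3, 9, 6].
  Check: interpolating c through the α_i gives m(x) = 1 + 2·x (degree < 2) with m(α_i) = c_i for every i, so c is indeed a codeword.


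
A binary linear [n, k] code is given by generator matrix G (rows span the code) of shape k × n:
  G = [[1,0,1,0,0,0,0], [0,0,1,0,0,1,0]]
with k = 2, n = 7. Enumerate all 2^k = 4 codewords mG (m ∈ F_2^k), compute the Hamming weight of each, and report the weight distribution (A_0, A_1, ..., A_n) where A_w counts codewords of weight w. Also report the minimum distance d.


Weight distribution: A_0 = 1, A_2 = 3. Minimum distance d = 2.

Enumerate all 2^2 = 4 messages m ∈ F_2^2.
For each, compute codeword c = mG in F_2^7, then tally its weight.
  m = 00 → c = 0000000, weight = 0.
  m = 10 → c = 1010000, weight = 2.
  m = 01 → c = 0010010, weight = 2.
  m = 11 → c = 1000010, weight = 2.
Tally weights:
  weight 0: 1 codewords.
  weight 2: 3 codewords.
Minimum distance d = smallest w > 0 with A_w > 0 = 2.
Sanity: Σ A_w = 4 = 2^2 = 4 ✓.


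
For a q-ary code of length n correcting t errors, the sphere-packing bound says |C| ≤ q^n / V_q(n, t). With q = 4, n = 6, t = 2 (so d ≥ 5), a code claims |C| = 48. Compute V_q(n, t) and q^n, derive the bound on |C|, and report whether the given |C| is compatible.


V_q(n, t) = 154, q^n = 4096, Hamming bound = 26, |C| = 48 > bound (violated).

Step 1: Compute V_q(n, t) = Σ_{j=0}^2 C(n, j) (q−1)^j.
  j = 0: C(6,0)·(3)^0 = 1·1 = 1.
  j = 1: C(6,1)·(3)^1 = 6·3 = 18.
  j = 2: C(6,2)·(3)^2 = 15·9 = 135.
  V_q(n, t) = 1 + 18 + 135 = 154.
Step 2: q^n = 4^6 = 4096.
Step 3: Hamming bound ⌊q^n / V_q(n,t)⌋ = ⌊4096/154⌋ = 26.
Step 4: Compare |C| = 48 to 26: violated.
The claimed |C| lies above the Hamming bound, so no 4-ary code of length 6 with d ≥ 5 can have 48 codewords.


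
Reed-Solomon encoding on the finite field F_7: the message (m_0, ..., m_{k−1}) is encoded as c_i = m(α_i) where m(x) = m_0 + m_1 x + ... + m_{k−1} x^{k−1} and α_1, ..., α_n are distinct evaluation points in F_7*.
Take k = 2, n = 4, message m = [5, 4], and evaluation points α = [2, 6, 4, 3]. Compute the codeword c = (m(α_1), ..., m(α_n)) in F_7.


c = [6, 1, 0, 3]

Message polynomial: m(x) = 5 + 4·x (mod 7).
For each evaluation point α_i, compute m(α_i) mod 7:
  α_1 = 2: Horner steps 4 → 6, so m(2) = 6.
  α_2 = 6: Horner steps 4 → 1, so m(6) = 1.
  α_3 = 4: Horner steps 4 → 0, so m(4) = 0.
  α_4 = 3: Horner steps 4 → 3, so m(3) = 3.
Codeword c = [6, 1, 0, 3] ∈ F_7^4.


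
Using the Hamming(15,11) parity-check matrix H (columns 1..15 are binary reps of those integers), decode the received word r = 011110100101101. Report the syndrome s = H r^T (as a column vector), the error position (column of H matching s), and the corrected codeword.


s = (0, 0, 1, 1)^T, error position = 3, corrected codeword c = 010110100101101

Compute s = H r^T mod 2 one row at a time:
  s_1 = 0 + 0 + 1 + 0 + 1 + 1 + 0 + 1 = 4 ≡ 0 (mod 2).
  s_2 = 1 + 1 + 0 + 1 + 1 + 1 + 0 + 1 = 6 ≡ 0 (mod 2).
  s_3 = 1 + 1 + 0 + 1 + 1 + 0 + 0 + 1 = 5 ≡ 1 (mod 2).
  s_4 = 0 + 1 + 1 + 1 + 0 + 0 + 1 + 1 = 5 ≡ 1 (mod 2).
s = (0, 0, 1, 1)^T — this equals column 3 of H (binary 0011), so error is at position 3.
Correct: flip bit 3 of r = 011110100101101 to get c = 010110100101101.


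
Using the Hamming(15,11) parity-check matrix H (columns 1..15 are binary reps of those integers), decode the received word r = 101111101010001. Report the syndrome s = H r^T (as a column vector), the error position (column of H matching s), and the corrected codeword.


s = (1, 1, 1, 1)^T, error position = 15, corrected codeword c = 101111101010000

Compute s = H r^T mod 2 one row at a time:
  s_1 = 0 + 1 + 0 + 1 + 0 + 0 + 0 + 1 = 3 ≡ 1 (mod 2).
  s_2 = 1 + 1 + 1 + 1 + 0 + 0 + 0 + 1 = 5 ≡ 1 (mod 2).
  s_3 = 0 + 1 + 1 + 1 + 0 + 1 + 0 + 1 = 5 ≡ 1 (mod 2).
  s_4 = 1 + 1 + 1 + 1 + 1 + 1 + 0 + 1 = 7 ≡ 1 (mod 2).
s = (1, 1, 1, 1)^T — this equals column 15 of H (binary 1111), so error is at position 15.
Correct: flip bit 15 of r = 101111101010001 to get c = 101111101010000.


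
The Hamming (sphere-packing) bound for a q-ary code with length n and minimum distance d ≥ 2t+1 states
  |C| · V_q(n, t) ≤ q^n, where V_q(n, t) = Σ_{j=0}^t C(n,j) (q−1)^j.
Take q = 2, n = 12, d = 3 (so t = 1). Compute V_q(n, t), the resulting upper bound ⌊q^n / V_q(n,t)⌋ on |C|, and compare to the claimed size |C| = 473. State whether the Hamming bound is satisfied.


V_q(n, t) = 13, q^n = 4096, Hamming bound = 315, |C| = 473 > bound (violated).

Step 1: Compute V_q(n, t) = Σ_{j=0}^1 C(n, j) (q−1)^j.
  j = 0: C(12,0)·(1)^0 = 1·1 = 1.
  j = 1: C(12,1)·(1)^1 = 12·1 = 12.
  V_q(n, t) = 1 + 12 = 13.
Step 2: q^n = 2^12 = 4096.
Step 3: Hamming bound ⌊q^n / V_q(n,t)⌋ = ⌊4096/13⌋ = 315.
Step 4: Compare |C| = 473 to 315: violated.
The claimed |C| lies above the Hamming bound, so no 2-ary code of length 12 with d ≥ 3 can have 473 codewords.


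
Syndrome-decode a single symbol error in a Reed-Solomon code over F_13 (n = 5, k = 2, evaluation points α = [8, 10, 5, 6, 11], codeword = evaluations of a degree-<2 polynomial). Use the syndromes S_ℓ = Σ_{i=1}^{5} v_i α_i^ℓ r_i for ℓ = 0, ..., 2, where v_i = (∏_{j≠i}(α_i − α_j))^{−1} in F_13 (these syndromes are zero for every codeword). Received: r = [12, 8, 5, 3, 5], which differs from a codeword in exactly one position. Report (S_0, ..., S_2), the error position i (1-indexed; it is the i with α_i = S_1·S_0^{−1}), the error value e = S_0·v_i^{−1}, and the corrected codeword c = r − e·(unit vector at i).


S = (1, 11, 4), error at position 5, error magnitude e = 12, c = [12, 8, 5, 3, 6].

Step 1: column multipliers v_i = (∏_{j≠i}(α_i − α_j))^{−1} mod 13.
  i = 1 (α = 8): (8−10)(8−5)(8−6)(8−11) = (−2)·3·2·(−3) = 36 ≡ 10, so v_1 = 10^{−1} = 4 (mod 13).
  i = 2 (α = 10): (10−8)(10−5)(10−6)(10−11) = 2·5·4·(−1) = −40 ≡ 12, so v_2 = 12^{−1} = 12 (mod 13).
  i = 3 (α = 5): (5−8)(5−10)(5−6)(5−11) = (−3)·(−5)·(−1)·(−6) = 90 ≡ 12, so v_3 = 12^{−1} = 12 (mod 13).
  i = 4 (α = 6): (6−8)(6−10)(6−5)(6−11) = (−2)·(−4)·1·(−5) = −40 ≡ 12, so v_4 = 12^{−1} = 12 (mod 13).
  i = 5 (α = 11): (11−8)(11−10)(11−5)(11−6) = 3·1·6·5 = 90 ≡ 12, so v_5 = 12^{−1} = 12 (mod 13).
  v = [4, 12, 12, 12, 12].
Step 2: syndromes of r = [12, 8, 5, 3, 5] (all sums mod 13).
  S_0 = Σ v_i r_i = 4·12 + 12·8 + 12·5 + 12·3 + 12·5 = 300 ≡ 1.
  S_1 = Σ v_i α_i r_i = 4·8·12 + 12·10·8 + 12·5·5 + 12·6·3 + 12·11·5 = 2520 ≡ 11.
  α_i^2 mod 13 = [12, 9, 12, 10, 4].
  S_2 = Σ v_i α_i^2 r_i = 4·12·12 + 12·9·8 + 12·12·5 + 12·10·3 + 12·4·5 = 2760 ≡ 4.
  S = (1, 11, 4) ≠ 0, so r is not a codeword (an error is present).
Step 3: locate the error. For a single error e at position i, S_ℓ = v_i·e·α_i^ℓ, so α_err = S_1/S_0.
  S_0^{−1} = 1^{−1} = 1 (mod 13), so α_err = 11·1 = 11 ≡ 11 = α_5. Error position i = 5.
  Consistency check: S_2/S_1 = 4·6 = 24 ≡ 11 = α_err ✓ (single-error assumption holds).
Step 4: error magnitude e = S_0/v_5 = S_0·∏_{j≠5}(α_5 − α_j) = 1·12 = 12 ≡ 12 (mod 13).
Step 5: correct position 5: c_5 = r_5 − e = 5 − 12 ≡ 6 (mod 13). Hence c = [12, 8, 5, 3, 6].
  Check: interpolating c through the α_i gives m(x) = 2 + 11·x (degree < 2) with m(α_i) = c_i for every i, so c is indeed a codeword.


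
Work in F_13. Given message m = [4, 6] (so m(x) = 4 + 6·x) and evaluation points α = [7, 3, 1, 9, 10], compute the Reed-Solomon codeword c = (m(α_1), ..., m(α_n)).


c = [7, 9, 10, 6, 12]

Message polynomial: m(x) = 4 + 6·x (mod 13).
For each evaluation point α_i, compute m(α_i) mod 13:
  α_1 = 7: Horner steps 6 → 7, so m(7) = 7.
  α_2 = 3: Horner steps 6 → 9, so m(3) = 9.
  α_3 = 1: Horner steps 6 → 10, so m(1) = 10.
  α_4 = 9: Horner steps 6 → 6, so m(9) = 6.
  α_5 = 10: Horner steps 6 → 12, so m(10) = 12.
Codeword c = [7, 9, 10, 6, 12] ∈ F_13^5.


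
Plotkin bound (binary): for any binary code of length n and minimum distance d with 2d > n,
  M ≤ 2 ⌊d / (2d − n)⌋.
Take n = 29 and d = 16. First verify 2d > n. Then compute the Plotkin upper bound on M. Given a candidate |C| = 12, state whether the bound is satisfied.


Plotkin bound M ≤ 10; given |C| = 12 > bound (violated).

Check applicability: 2d = 32, n = 29.
2d − n = 3 > 0, so Plotkin applies.
Compute d/(2d−n) = 16/3 ≈ 5.3333.
⌊d/(2d−n)⌋ = 5.
Plotkin bound: M ≤ 2·5 = 10.
Given |C| = 12, check: VIOLATED.
This |C| is above the Plotkin bound, so no binary code with n = 29, d = 16 and 12 codewords exists.


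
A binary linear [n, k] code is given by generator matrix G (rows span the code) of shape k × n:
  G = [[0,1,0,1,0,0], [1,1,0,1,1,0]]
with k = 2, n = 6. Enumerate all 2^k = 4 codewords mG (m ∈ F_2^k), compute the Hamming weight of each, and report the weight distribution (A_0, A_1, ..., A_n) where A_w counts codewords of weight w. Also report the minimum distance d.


Weight distribution: A_0 = 1, A_2 = 2, A_4 = 1. Minimum distance d = 2.

Enumerate all 2^2 = 4 messages m ∈ F_2^2.
For each, compute codeword c = mG in F_2^6, then tally its weight.
  m = 00 → c = 000000, weight = 0.
  m = 10 → c = 010100, weight = 2.
  m = 01 → c = 110110, weight = 4.
  m = 11 → c = 100010, weight = 2.
Tally weights:
  weight 0: 1 codewords.
  weight 2: 2 codewords.
  weight 4: 1 codewords.
Minimum distance d = smallest w > 0 with A_w > 0 = 2.
Sanity: Σ A_w = 4 = 2^2 = 4 ✓.


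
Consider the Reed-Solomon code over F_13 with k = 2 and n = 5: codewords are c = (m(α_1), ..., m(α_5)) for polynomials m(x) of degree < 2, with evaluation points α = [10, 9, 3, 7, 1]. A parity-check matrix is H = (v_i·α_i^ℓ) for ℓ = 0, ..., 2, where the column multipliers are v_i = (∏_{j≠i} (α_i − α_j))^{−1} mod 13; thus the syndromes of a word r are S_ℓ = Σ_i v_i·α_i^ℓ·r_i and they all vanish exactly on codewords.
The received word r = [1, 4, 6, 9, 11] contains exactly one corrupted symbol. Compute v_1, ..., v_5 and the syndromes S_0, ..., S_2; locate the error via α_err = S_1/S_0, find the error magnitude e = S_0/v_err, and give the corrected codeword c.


S = (12, 3, 4), error at position 1, error magnitude e = 6, c = [8, 4, 6, 9, 11].

Step 1: column multipliers v_i = (∏_{j≠i}(α_i − α_j))^{−1} mod 13.
  i = 1 (α = 10): (10−9)(10−3)(10−7)(10−1) = 1·7·3·9 = 189 ≡ 7, so v_1 = 7^{−1} = 2 (mod 13).
  i = 2 (α = 9): (9−10)(9−3)(9−7)(9−1) = (−1)·6·2·8 = −96 ≡ 8, so v_2 = 8^{−1} = 5 (mod 13).
  i = 3 (α = 3): (3−10)(3−9)(3−7)(3−1) = (−7)·(−6)·(−4)·2 = −336 ≡ 2, so v_3 = 2^{−1} = 7 (mod 13).
  i = 4 (α = 7): (7−10)(7−9)(7−3)(7−1) = (−3)·(−2)·4·6 = 144 ≡ 1, so v_4 = 1^{−1} = 1 (mod 13).
  i = 5 (α = 1): (1−10)(1−9)(1−3)(1−7) = (−9)·(−8)·(−2)·(−6) = 864 ≡ 6, so v_5 = 6^{−1} = 11 (mod 13).
  v = [2, 5, 7, 1, 11].
Step 2: syndromes of r = [1, 4, 6, 9, 11] (all sums mod 13).
  S_0 = Σ v_i r_i = 2·1 + 5·4 + 7·6 + 1·9 + 11·11 = 194 ≡ 12.
  S_1 = Σ v_i α_i r_i = 2·10·1 + 5·9·4 + 7·3·6 + 1·7·9 + 11·1·11 = 510 ≡ 3.
  α_i^2 mod 13 = [9, 3, 9, 10, 1].
  S_2 = Σ v_i α_i^2 r_i = 2·9·1 + 5·3·4 + 7·9·6 + 1·10·9 + 11·1·11 = 667 ≡ 4.
  S = (12, 3, 4) ≠ 0, so r is not a codeword (an error is present).
Step 3: locate the error. For a single error e at position i, S_ℓ = v_i·e·α_i^ℓ, so α_err = S_1/S_0.
  S_0^{−1} = 12^{−1} = 12 (mod 13), so α_err = 3·12 = 36 ≡ 10 = α_1. Error position i = 1.
  Consistency check: S_2/S_1 = 4·9 = 36 ≡ 10 = α_err ✓ (single-error assumption holds).
Step 4: error magnitude e = S_0/v_1 = S_0·∏_{j≠1}(α_1 − α_j) = 12·7 = 84 ≡ 6 (mod 13).
Step 5: correct position 1: c_1 = r_1 − e = 1 − 6 ≡ 8 (mod 13). Hence c = [8, 4, 6, 9, 11].
  Check: interpolating c through the α_i gives m(x) = 7 + 4·x (degree < 2) with m(α_i) = c_i for every i, so c is indeed a codeword.


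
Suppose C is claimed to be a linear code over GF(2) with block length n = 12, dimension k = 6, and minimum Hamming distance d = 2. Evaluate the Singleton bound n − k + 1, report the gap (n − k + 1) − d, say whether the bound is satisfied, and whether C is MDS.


Singleton RHS = n − k + 1 = 7, slack = 5, bound satisfied, not MDS.

Singleton bound: d ≤ n − k + 1.
Here n = 12, k = 6, so n − k + 1 = 7.
Given d = 2, check d ≤ 7: YES.
Slack = (n − k + 1) − d = 5.
The code is NOT MDS (slack = 5 > 0).
Description: the claimed parameters are [12, 6, 2]_2; such a code would be non-MDS.


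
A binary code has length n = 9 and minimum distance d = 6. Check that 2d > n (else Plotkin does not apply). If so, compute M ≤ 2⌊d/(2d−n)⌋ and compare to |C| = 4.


Plotkin bound M ≤ 4; given |C| = 4 ≤ bound (satisfied).

Check applicability: 2d = 12, n = 9.
2d − n = 3 > 0, so Plotkin applies.
Compute d/(2d−n) = 6/3 ≈ 2.0000.
⌊d/(2d−n)⌋ = 2.
Plotkin bound: M ≤ 2·2 = 4.
Given |C| = 4, check: satisfied.
This |C| is at the Plotkin bound.


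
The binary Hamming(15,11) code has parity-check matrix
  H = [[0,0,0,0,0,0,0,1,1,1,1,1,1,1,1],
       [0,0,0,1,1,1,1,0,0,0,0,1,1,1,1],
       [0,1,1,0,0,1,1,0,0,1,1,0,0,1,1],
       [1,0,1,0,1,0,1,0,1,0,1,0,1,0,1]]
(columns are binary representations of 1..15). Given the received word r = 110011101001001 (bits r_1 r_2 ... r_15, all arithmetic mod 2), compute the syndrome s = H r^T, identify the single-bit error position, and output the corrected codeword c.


s = (1, 1, 0, 1)^T, error position = 13, corrected codeword c = 110011101001101

Compute s = H r^T mod 2 one row at a time:
  s_1 = 0 + 1 + 0 + 0 + 1 + 0 + 0 + 1 = 3 ≡ 1 (mod 2).
  s_2 = 0 + 1 + 1 + 1 + 1 + 0 + 0 + 1 = 5 ≡ 1 (mod 2).
  s_3 = 1 + 0 + 1 + 1 + 0 + 0 + 0 + 1 = 4 ≡ 0 (mod 2).
  s_4 = 1 + 0 + 1 + 1 + 1 + 0 + 0 + 1 = 5 ≡ 1 (mod 2).
s = (1, 1, 0, 1)^T — this equals column 13 of H (binary 1101), so error is at position 13.
Correct: flip bit 13 of r = 110011101001001 to get c = 110011101001101.


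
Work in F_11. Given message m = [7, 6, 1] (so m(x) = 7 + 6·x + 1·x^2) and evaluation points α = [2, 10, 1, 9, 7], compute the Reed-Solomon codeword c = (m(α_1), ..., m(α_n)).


c = [1, 2, 3, 10, 10]

Message polynomial: m(x) = 7 + 6·x + 1·x^2 (mod 11).
For each evaluation point α_i, compute m(α_i) mod 11:
  α_1 = 2: Horner steps 1 → 8 → 1, so m(2) = 1.
  α_2 = 10: Horner steps 1 → 5 → 2, so m(10) = 2.
  α_3 = 1: Horner steps 1 → 7 → 3, so m(1) = 3.
  α_4 = 9: Horner steps 1 → 4 → 10, so m(9) = 10.
  α_5 = 7: Horner steps 1 → 2 → 10, so m(7) = 10.
Codeword c = [1, 2, 3, 10, 10] ∈ F_11^5.


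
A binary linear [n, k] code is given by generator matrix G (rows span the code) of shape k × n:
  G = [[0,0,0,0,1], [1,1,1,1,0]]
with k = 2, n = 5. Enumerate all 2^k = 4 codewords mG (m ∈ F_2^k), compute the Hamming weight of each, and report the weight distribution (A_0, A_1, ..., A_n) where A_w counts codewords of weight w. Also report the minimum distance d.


Weight distribution: A_0 = 1, A_1 = 1, A_4 = 1, A_5 = 1. Minimum distance d = 1.

Enumerate all 2^2 = 4 messages m ∈ F_2^2.
For each, compute codeword c = mG in F_2^5, then tally its weight.
  m = 00 → c = 00000, weight = 0.
  m = 10 → c = 00001, weight = 1.
  m = 01 → c = 11110, weight = 4.
  m = 11 → c = 11111, weight = 5.
Tally weights:
  weight 0: 1 codewords.
  weight 1: 1 codewords.
  weight 4: 1 codewords.
  weight 5: 1 codewords.
Minimum distance d = smallest w > 0 with A_w > 0 = 1.
Sanity: Σ A_w = 4 = 2^2 = 4 ✓.
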